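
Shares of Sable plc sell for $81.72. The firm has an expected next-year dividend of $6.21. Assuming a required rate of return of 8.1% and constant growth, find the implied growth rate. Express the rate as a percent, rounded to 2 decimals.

From P₀ = D₁/(r − g), the implied growth is g = r − D₁/P₀.
g = 0.081 − 6.21/81.72 = 0.081 − 0.07599 = 0.00501

0.50%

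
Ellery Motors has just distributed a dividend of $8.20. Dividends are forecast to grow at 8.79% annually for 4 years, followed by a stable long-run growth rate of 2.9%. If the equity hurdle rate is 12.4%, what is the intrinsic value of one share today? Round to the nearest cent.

$108.20

Two-stage DDM. Project D₁…D_4 at 0.0879, terminal growth 0.029, discount at r = 0.124.
D_1 = 8.9208
D_2 = 9.7049
D_3 = 10.5580
D_4 = 11.4860
Terminal value at t=4: TV = D_5/(r−g) = 11.8191/(0.124−0.029) = 124.4118
P₀ = 8.9208/(1+0.124)^1 + 9.7049/(1+0.124)^2 + 10.5580/(1+0.124)^3 + 11.4860/(1+0.124)^4 + 124.4118/(1+0.124)^4 = 108.1960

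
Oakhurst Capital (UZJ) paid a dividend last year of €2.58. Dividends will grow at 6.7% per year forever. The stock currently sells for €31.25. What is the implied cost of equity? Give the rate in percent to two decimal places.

Rearranging the constant-growth DDM: r = D₁/P₀ + g.
D₁ = 2.58 × (1 + 0.067) = 2.7529.
r = 2.7529 / 31.25 + 0.067 = 0.08809 + 0.067 = 0.15509

15.51%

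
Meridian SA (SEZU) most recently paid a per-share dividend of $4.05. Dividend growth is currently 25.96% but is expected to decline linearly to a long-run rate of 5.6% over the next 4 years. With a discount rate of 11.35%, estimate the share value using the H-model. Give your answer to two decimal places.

H-model: P₀ = D₀[(1+g_L) + H(g_S−g_L)]/(r−g_L), with H = 4/2 = 2.
P₀ = 4.05 × [(1+0.056) + 2×(0.2596−0.056)] / (0.1135−0.056)
   = 4.05 × 1.4632 / 0.0575 = 103.0602

$103.06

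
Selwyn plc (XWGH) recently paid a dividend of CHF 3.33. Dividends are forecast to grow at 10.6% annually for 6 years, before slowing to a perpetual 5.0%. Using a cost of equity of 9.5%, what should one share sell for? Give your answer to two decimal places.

Two-stage DDM. Project D₁…D_6 at 0.106, terminal growth 0.05, discount at r = 0.095.
D_1 = 3.6830
D_2 = 4.0734
D_3 = 4.5052
D_4 = 4.9827
D_5 = 5.5109
D_6 = 6.0950
Terminal value at t=6: TV = D_7/(r−g) = 6.3998/(0.095−0.05) = 142.2171
P₀ = 3.6830/(1+0.095)^1 + 4.0734/(1+0.095)^2 + 4.5052/(1+0.095)^3 + 4.9827/(1+0.095)^4 + 5.5109/(1+0.095)^5 + 6.0950/(1+0.095)^6 + 142.2171/(1+0.095)^6 = 103.1969

CHF 103.20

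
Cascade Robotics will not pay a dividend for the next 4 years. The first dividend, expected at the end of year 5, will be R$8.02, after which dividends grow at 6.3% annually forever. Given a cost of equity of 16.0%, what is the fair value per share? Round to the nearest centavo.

Deferred-dividend DDM. At t=4 the remaining stream is a growing perpetuity with first payment D_5 = 8.02.
V_4 = D_5/(r−g) = 8.02/(0.16−0.063) = 82.6804
P₀ = V_4/(1+r)^4 = 82.6804/(1+0.16)^4 = 45.6637

R$45.66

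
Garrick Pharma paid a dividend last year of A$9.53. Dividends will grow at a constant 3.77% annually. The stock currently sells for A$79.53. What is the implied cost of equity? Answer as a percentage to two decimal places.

Rearranging the constant-growth DDM: r = D₁/P₀ + g.
D₁ = 9.53 × (1 + 0.0377) = 9.8893.
r = 9.8893 / 79.53 + 0.0377 = 0.12435 + 0.0377 = 0.16205

16.20%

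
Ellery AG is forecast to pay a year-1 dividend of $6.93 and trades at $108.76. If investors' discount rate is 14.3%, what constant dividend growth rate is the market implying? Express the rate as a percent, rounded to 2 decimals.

7.93%

From P₀ = D₁/(r − g), the implied growth is g = r − D₁/P₀.
g = 0.143 − 6.93/108.76 = 0.143 − 0.06372 = 0.07928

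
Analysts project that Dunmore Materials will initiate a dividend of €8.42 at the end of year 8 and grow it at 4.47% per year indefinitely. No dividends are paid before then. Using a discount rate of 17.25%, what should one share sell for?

Deferred-dividend DDM. At t=7 the remaining stream is a growing perpetuity with first payment D_8 = 8.42.
V_7 = D_8/(r−g) = 8.42/(0.1725−0.0447) = 65.8842
P₀ = V_7/(1+r)^7 = 65.8842/(1+0.1725)^7 = 21.6268

€21.63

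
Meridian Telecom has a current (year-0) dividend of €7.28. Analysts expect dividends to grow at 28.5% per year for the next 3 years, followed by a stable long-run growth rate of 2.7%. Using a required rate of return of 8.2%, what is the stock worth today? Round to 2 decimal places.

€258.81

Two-stage DDM. Project D₁…D_3 at 0.285, terminal growth 0.027, discount at r = 0.082.
D_1 = 9.3548
D_2 = 12.0209
D_3 = 15.4469
Terminal value at t=3: TV = D_4/(r−g) = 15.8639/(0.082−0.027) = 288.4354
P₀ = 9.3548/(1+0.082)^1 + 12.0209/(1+0.082)^2 + 15.4469/(1+0.082)^3 + 288.4354/(1+0.082)^3 = 258.8101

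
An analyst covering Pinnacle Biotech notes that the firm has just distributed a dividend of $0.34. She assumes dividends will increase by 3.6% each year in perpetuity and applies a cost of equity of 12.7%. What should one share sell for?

$3.87

Gordon growth model: P₀ = D₁/(r − g). D₁ = 0.34 × (1 + 0.036) = 0.3522.
P₀ = 0.3522 / (0.127 − 0.036) = 0.3522 / 0.091 = 3.8708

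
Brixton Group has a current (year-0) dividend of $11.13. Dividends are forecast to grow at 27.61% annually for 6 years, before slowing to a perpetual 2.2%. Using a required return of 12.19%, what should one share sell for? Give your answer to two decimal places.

$353.95

Two-stage DDM. Project D₁…D_6 at 0.2761, terminal growth 0.022, discount at r = 0.1219.
D_1 = 14.2030
D_2 = 18.1244
D_3 = 23.1286
D_4 = 29.5144
D_5 = 37.6633
D_6 = 48.0622
Terminal value at t=6: TV = D_7/(r−g) = 49.1195/(0.1219−0.022) = 491.6871
P₀ = 14.2030/(1+0.1219)^1 + 18.1244/(1+0.1219)^2 + 23.1286/(1+0.1219)^3 + 29.5144/(1+0.1219)^4 + 37.6633/(1+0.1219)^5 + 48.0622/(1+0.1219)^6 + 491.6871/(1+0.1219)^6 = 353.9464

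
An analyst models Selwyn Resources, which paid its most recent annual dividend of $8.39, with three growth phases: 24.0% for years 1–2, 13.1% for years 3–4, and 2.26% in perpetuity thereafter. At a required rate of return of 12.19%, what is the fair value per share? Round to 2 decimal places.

$147.54

Three-stage DDM. Project D₁…D_4; terminal Gordon value at t=4 with g = 0.0226; discount at r = 0.1219.
D_1 = 10.4036
D_2 = 12.9005
D_3 = 14.5904
D_4 = 16.5018
TV_4 = 16.8747/(0.1219−0.0226) = 169.9367
P₀ = Σ Dₜ/(1+r)ᵗ + TV_4/(1+r)^4 = 147.5395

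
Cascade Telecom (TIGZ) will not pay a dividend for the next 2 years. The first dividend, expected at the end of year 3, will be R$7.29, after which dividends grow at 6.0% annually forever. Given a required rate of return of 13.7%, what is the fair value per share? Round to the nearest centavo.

R$73.23

Deferred-dividend DDM. At t=2 the remaining stream is a growing perpetuity with first payment D_3 = 7.29.
V_2 = D_3/(r−g) = 7.29/(0.137−0.06) = 94.6753
P₀ = V_2/(1+r)^2 = 94.6753/(1+0.137)^2 = 73.2345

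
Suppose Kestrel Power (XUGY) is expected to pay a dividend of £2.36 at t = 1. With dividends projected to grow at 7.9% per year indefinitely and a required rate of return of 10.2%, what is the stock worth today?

£102.61

Gordon growth model: P₀ = D₁/(r − g), with D₁ = 2.36 given directly.
P₀ = 2.3600 / (0.102 − 0.079) = 2.3600 / 0.023 = 102.6087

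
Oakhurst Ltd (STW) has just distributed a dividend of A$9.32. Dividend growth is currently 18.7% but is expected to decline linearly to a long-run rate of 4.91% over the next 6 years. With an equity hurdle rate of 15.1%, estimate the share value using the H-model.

H-model: P₀ = D₀[(1+g_L) + H(g_S−g_L)]/(r−g_L), with H = 6/2 = 3.
P₀ = 9.32 × [(1+0.0491) + 3×(0.187−0.0491)] / (0.151−0.0491)
   = 9.32 × 1.4628 / 0.1019 = 133.7909

A$133.79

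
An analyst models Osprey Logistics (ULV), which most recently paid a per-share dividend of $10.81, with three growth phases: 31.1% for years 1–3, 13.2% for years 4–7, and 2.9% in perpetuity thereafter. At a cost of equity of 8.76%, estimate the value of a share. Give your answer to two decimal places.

$521.62

Three-stage DDM. Project D₁…D_7; terminal Gordon value at t=7 with g = 0.029; discount at r = 0.0876.
D_1 = 14.1719
D_2 = 18.5794
D_3 = 24.3576
D_4 = 27.5728
D_5 = 31.2124
D_6 = 35.3324
D_7 = 39.9963
TV_7 = 41.1562/(0.0876−0.029) = 702.3236
P₀ = Σ Dₜ/(1+r)ᵗ + TV_7/(1+r)^7 = 521.6243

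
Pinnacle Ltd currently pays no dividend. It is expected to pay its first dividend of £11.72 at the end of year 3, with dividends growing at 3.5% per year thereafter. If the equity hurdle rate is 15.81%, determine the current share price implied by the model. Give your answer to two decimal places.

Deferred-dividend DDM. At t=2 the remaining stream is a growing perpetuity with first payment D_3 = 11.72.
V_2 = D_3/(r−g) = 11.72/(0.1581−0.035) = 95.2071
P₀ = V_2/(1+r)^2 = 95.2071/(1+0.1581)^2 = 70.9868

£70.99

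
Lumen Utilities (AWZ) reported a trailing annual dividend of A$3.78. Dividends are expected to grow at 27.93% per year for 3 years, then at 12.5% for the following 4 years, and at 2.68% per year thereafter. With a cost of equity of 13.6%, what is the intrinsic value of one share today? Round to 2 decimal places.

A$84.35

Three-stage DDM. Project D₁…D_7; terminal Gordon value at t=7 with g = 0.0268; discount at r = 0.136.
D_1 = 4.8358
D_2 = 6.1864
D_3 = 7.9142
D_4 = 8.9035
D_5 = 10.0165
D_6 = 11.2685
D_7 = 12.6771
TV_7 = 13.0168/(0.136−0.0268) = 119.2017
P₀ = Σ Dₜ/(1+r)ᵗ + TV_7/(1+r)^7 = 84.3495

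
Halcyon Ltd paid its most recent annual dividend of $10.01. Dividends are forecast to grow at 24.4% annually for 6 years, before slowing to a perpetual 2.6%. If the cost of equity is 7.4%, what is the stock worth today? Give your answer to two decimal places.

$620.34

Two-stage DDM. Project D₁…D_6 at 0.244, terminal growth 0.026, discount at r = 0.074.
D_1 = 12.4524
D_2 = 15.4908
D_3 = 19.2706
D_4 = 23.9726
D_5 = 29.8219
D_6 = 37.0985
Terminal value at t=6: TV = D_7/(r−g) = 38.0631/(0.074−0.026) = 792.9805
P₀ = 12.4524/(1+0.074)^1 + 15.4908/(1+0.074)^2 + 19.2706/(1+0.074)^3 + 23.9726/(1+0.074)^4 + 29.8219/(1+0.074)^5 + 37.0985/(1+0.074)^6 + 792.9805/(1+0.074)^6 = 620.3379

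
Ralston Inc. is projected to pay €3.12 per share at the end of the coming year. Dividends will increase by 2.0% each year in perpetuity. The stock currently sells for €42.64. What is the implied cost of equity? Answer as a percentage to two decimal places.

9.32%

Rearranging the constant-growth DDM: r = D₁/P₀ + g.
r = 3.1200 / 42.64 + 0.02 = 0.07317 + 0.02 = 0.09317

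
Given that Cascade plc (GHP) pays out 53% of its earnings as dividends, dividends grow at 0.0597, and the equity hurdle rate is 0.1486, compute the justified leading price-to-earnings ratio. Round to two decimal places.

5.96

Justified leading P/E = b/(r−g) = 0.53/(0.1486−0.0597) = 5.9618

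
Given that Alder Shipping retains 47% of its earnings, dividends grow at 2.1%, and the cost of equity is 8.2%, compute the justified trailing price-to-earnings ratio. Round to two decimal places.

8.87

Payout ratio b = 1 − 0.47 = 0.53.
Justified trailing P/E = b(1+g)/(r−g) = 0.53×(1+0.021)/(0.082−0.021) = 8.8710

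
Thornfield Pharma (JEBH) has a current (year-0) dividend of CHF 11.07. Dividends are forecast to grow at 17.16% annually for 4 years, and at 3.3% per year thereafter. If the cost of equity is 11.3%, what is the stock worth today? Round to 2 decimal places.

Two-stage DDM. Project D₁…D_4 at 0.1716, terminal growth 0.033, discount at r = 0.113.
D_1 = 12.9696
D_2 = 15.1952
D_3 = 17.8027
D_4 = 20.8576
Terminal value at t=4: TV = D_5/(r−g) = 21.5459/(0.113−0.033) = 269.3242
P₀ = 12.9696/(1+0.113)^1 + 15.1952/(1+0.113)^2 + 17.8027/(1+0.113)^3 + 20.8576/(1+0.113)^4 + 269.3242/(1+0.113)^4 = 225.9306

CHF 225.93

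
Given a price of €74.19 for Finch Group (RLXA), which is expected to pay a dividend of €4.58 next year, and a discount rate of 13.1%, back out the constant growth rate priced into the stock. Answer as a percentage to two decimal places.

6.93%

From P₀ = D₁/(r − g), the implied growth is g = r − D₁/P₀.
g = 0.131 − 4.58/74.19 = 0.131 − 0.06173 = 0.06927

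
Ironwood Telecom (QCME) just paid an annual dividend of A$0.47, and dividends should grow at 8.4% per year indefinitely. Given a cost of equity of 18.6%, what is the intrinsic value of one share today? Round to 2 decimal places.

A$4.99

Gordon growth model: P₀ = D₁/(r − g). D₁ = 0.47 × (1 + 0.084) = 0.5095.
P₀ = 0.5095 / (0.186 − 0.084) = 0.5095 / 0.102 = 4.9949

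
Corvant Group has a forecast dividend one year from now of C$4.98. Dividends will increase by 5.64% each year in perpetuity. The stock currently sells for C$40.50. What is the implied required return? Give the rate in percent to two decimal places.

17.94%

Rearranging the constant-growth DDM: r = D₁/P₀ + g.
r = 4.9800 / 40.50 + 0.0564 = 0.12296 + 0.0564 = 0.17936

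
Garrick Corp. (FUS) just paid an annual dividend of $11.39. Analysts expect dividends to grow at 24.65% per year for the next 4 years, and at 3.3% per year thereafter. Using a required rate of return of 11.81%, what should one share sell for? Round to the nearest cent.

$273.80

Two-stage DDM. Project D₁…D_4 at 0.2465, terminal growth 0.033, discount at r = 0.1181.
D_1 = 14.1976
D_2 = 17.6974
D_3 = 22.0597
D_4 = 27.4975
Terminal value at t=4: TV = D_5/(r−g) = 28.4049/(0.1181−0.033) = 333.7825
P₀ = 14.1976/(1+0.1181)^1 + 17.6974/(1+0.1181)^2 + 22.0597/(1+0.1181)^3 + 27.4975/(1+0.1181)^4 + 333.7825/(1+0.1181)^4 = 273.8007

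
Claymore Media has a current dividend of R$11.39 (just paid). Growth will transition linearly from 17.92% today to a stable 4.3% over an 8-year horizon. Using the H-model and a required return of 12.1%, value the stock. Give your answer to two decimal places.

R$231.86

H-model: P₀ = D₀[(1+g_L) + H(g_S−g_L)]/(r−g_L), with H = 8/2 = 4.
P₀ = 11.39 × [(1+0.043) + 4×(0.1792−0.043)] / (0.121−0.043)
   = 11.39 × 1.5878 / 0.078 = 231.8595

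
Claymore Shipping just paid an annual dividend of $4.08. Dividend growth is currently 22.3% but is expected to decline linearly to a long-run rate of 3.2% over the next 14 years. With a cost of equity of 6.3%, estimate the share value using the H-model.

$311.79

H-model: P₀ = D₀[(1+g_L) + H(g_S−g_L)]/(r−g_L), with H = 14/2 = 7.
P₀ = 4.08 × [(1+0.032) + 7×(0.223−0.032)] / (0.063−0.032)
   = 4.08 × 2.3690 / 0.031 = 311.7910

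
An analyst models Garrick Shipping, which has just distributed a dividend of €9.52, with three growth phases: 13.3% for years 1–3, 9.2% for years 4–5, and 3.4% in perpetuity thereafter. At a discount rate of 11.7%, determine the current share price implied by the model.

Three-stage DDM. Project D₁…D_5; terminal Gordon value at t=5 with g = 0.034; discount at r = 0.117.
D_1 = 10.7862
D_2 = 12.2207
D_3 = 13.8461
D_4 = 15.1199
D_5 = 16.5109
TV_5 = 17.0723/(0.117−0.034) = 205.6906
P₀ = Σ Dₜ/(1+r)ᵗ + TV_5/(1+r)^5 = 166.8840

€166.88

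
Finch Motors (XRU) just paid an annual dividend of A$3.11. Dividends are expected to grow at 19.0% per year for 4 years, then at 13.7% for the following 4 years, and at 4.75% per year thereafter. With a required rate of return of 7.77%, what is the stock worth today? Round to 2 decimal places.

Three-stage DDM. Project D₁…D_8; terminal Gordon value at t=8 with g = 0.0475; discount at r = 0.0777.
D_1 = 3.7009
D_2 = 4.4041
D_3 = 5.2408
D_4 = 6.2366
D_5 = 7.0910
D_6 = 8.0625
D_7 = 9.1671
D_8 = 10.4229
TV_8 = 10.9180/(0.0777−0.0475) = 361.5240
P₀ = Σ Dₜ/(1+r)ᵗ + TV_8/(1+r)^8 = 235.8976

A$235.90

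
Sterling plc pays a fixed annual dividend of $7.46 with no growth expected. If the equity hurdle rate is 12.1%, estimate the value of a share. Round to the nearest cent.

Zero-growth DDM (perpetuity): P₀ = D/r = 7.46 / 0.121 = 61.6529

$61.65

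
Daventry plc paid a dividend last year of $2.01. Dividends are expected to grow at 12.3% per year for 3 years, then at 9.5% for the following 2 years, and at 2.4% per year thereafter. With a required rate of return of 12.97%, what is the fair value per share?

$27.70

Three-stage DDM. Project D₁…D_5; terminal Gordon value at t=5 with g = 0.024; discount at r = 0.1297.
D_1 = 2.2572
D_2 = 2.5349
D_3 = 2.8467
D_4 = 3.1171
D_5 = 3.4132
TV_5 = 3.4951/(0.1297−0.024) = 33.0665
P₀ = Σ Dₜ/(1+r)ᵗ + TV_5/(1+r)^5 = 27.6986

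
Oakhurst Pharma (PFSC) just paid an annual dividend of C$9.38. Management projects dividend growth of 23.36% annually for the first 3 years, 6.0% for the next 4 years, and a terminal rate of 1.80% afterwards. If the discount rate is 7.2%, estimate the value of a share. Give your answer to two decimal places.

C$350.70

Three-stage DDM. Project D₁…D_7; terminal Gordon value at t=7 with g = 0.018; discount at r = 0.072.
D_1 = 11.5712
D_2 = 14.2742
D_3 = 17.6086
D_4 = 18.6652
D_5 = 19.7851
D_6 = 20.9722
D_7 = 22.2305
TV_7 = 22.6307/(0.072−0.018) = 419.0862
P₀ = Σ Dₜ/(1+r)ᵗ + TV_7/(1+r)^7 = 350.6974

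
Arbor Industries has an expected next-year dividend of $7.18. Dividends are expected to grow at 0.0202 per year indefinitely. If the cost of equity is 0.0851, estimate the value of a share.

Gordon growth model: P₀ = D₁/(r − g), with D₁ = 7.18 given directly.
P₀ = 7.1800 / (0.0851 − 0.0202) = 7.1800 / 0.0649 = 110.6317

$110.63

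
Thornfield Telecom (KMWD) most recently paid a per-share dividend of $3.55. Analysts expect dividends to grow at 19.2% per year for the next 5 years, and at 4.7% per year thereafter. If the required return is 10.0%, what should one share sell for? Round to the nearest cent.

Two-stage DDM. Project D₁…D_5 at 0.192, terminal growth 0.047, discount at r = 0.1.
D_1 = 4.2316
D_2 = 5.0441
D_3 = 6.0125
D_4 = 7.1669
D_5 = 8.5430
Terminal value at t=5: TV = D_6/(r−g) = 8.9445/(0.1−0.047) = 168.7642
P₀ = 4.2316/(1+0.1)^1 + 5.0441/(1+0.1)^2 + 6.0125/(1+0.1)^3 + 7.1669/(1+0.1)^4 + 8.5430/(1+0.1)^5 + 168.7642/(1+0.1)^5 = 127.5218

$127.52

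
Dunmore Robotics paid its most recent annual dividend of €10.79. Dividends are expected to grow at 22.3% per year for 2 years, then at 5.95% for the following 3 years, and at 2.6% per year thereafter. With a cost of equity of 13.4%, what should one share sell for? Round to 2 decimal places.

€154.34

Three-stage DDM. Project D₁…D_5; terminal Gordon value at t=5 with g = 0.026; discount at r = 0.134.
D_1 = 13.1962
D_2 = 16.1389
D_3 = 17.0992
D_4 = 18.1166
D_5 = 19.1945
TV_5 = 19.6936/(0.134−0.026) = 182.3479
P₀ = Σ Dₜ/(1+r)ᵗ + TV_5/(1+r)^5 = 154.3414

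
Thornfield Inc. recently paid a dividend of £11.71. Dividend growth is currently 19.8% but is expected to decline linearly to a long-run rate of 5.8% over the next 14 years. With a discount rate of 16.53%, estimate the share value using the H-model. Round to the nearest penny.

H-model: P₀ = D₀[(1+g_L) + H(g_S−g_L)]/(r−g_L), with H = 14/2 = 7.
P₀ = 11.71 × [(1+0.058) + 7×(0.198−0.058)] / (0.1653−0.058)
   = 11.71 × 2.0380 / 0.1073 = 222.4136

£222.41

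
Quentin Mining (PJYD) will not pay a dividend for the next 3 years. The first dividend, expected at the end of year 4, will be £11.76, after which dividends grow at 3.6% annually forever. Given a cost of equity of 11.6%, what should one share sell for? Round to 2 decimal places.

£105.76

Deferred-dividend DDM. At t=3 the remaining stream is a growing perpetuity with first payment D_4 = 11.76.
V_3 = D_4/(r−g) = 11.76/(0.116−0.036) = 147.0000
P₀ = V_3/(1+r)^3 = 147.0000/(1+0.116)^3 = 105.7608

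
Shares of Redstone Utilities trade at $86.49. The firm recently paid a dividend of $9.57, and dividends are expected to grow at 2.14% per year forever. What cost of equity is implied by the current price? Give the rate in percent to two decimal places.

Rearranging the constant-growth DDM: r = D₁/P₀ + g.
D₁ = 9.57 × (1 + 0.0214) = 9.7748.
r = 9.7748 / 86.49 + 0.0214 = 0.11302 + 0.0214 = 0.13442

13.44%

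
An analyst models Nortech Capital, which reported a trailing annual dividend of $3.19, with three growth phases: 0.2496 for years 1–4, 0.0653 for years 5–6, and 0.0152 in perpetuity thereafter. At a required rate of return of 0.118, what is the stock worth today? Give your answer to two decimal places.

Three-stage DDM. Project D₁…D_6; terminal Gordon value at t=6 with g = 0.0152; discount at r = 0.118.
D_1 = 3.9862
D_2 = 4.9812
D_3 = 6.2245
D_4 = 7.7781
D_5 = 8.2860
D_6 = 8.8271
TV_6 = 8.9613/(0.118−0.0152) = 87.1720
P₀ = Σ Dₜ/(1+r)ᵗ + TV_6/(1+r)^6 = 70.8880

$70.89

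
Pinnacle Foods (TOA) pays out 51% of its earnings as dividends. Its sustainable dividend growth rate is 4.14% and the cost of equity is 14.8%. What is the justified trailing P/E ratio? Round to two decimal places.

4.98

Justified trailing P/E = b(1+g)/(r−g) = 0.51×(1+0.0414)/(0.148−0.0414) = 4.9823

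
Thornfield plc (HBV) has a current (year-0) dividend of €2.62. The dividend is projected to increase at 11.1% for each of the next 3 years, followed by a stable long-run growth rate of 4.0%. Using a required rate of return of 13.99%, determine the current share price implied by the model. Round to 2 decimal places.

Two-stage DDM. Project D₁…D_3 at 0.111, terminal growth 0.04, discount at r = 0.1399.
D_1 = 2.9108
D_2 = 3.2339
D_3 = 3.5929
Terminal value at t=3: TV = D_4/(r−g) = 3.7366/(0.1399−0.04) = 37.4034
P₀ = 2.9108/(1+0.1399)^1 + 3.2339/(1+0.1399)^2 + 3.5929/(1+0.1399)^3 + 37.4034/(1+0.1399)^3 = 32.7210

€32.72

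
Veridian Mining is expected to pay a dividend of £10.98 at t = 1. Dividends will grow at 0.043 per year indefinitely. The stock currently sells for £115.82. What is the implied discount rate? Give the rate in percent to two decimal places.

13.78%

Rearranging the constant-growth DDM: r = D₁/P₀ + g.
r = 10.9800 / 115.82 + 0.043 = 0.09480 + 0.043 = 0.13780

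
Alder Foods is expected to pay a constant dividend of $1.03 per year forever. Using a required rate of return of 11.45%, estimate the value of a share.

Zero-growth DDM (perpetuity): P₀ = D/r = 1.03 / 0.1145 = 8.9956

$9.00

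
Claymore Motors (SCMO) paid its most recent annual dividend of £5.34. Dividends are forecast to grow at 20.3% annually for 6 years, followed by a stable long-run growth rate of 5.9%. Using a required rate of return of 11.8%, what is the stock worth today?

£190.51

Two-stage DDM. Project D₁…D_6 at 0.203, terminal growth 0.059, discount at r = 0.118.
D_1 = 6.4240
D_2 = 7.7281
D_3 = 9.2969
D_4 = 11.1842
D_5 = 13.4546
D_6 = 16.1858
Terminal value at t=6: TV = D_7/(r−g) = 17.1408/(0.118−0.059) = 290.5220
P₀ = 6.4240/(1+0.118)^1 + 7.7281/(1+0.118)^2 + 9.2969/(1+0.118)^3 + 11.1842/(1+0.118)^4 + 13.4546/(1+0.118)^5 + 16.1858/(1+0.118)^6 + 290.5220/(1+0.118)^6 = 190.5066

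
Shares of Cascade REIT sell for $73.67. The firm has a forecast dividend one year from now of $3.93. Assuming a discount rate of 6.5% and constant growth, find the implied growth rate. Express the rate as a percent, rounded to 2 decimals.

From P₀ = D₁/(r − g), the implied growth is g = r − D₁/P₀.
g = 0.065 − 3.93/73.67 = 0.065 − 0.05335 = 0.01165

1.17%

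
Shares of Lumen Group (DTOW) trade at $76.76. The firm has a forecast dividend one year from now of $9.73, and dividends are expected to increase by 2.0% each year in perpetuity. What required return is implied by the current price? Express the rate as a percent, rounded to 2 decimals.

Rearranging the constant-growth DDM: r = D₁/P₀ + g.
r = 9.7300 / 76.76 + 0.02 = 0.12676 + 0.02 = 0.14676

14.68%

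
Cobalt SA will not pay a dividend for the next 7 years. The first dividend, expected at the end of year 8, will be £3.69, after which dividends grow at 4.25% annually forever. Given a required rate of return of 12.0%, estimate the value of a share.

£21.54

Deferred-dividend DDM. At t=7 the remaining stream is a growing perpetuity with first payment D_8 = 3.69.
V_7 = D_8/(r−g) = 3.69/(0.12−0.0425) = 47.6129
P₀ = V_7/(1+r)^7 = 47.6129/(1+0.12)^7 = 21.5377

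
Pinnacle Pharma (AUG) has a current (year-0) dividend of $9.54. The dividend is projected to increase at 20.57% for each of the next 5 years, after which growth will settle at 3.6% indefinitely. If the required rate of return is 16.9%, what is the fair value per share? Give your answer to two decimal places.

Two-stage DDM. Project D₁…D_5 at 0.2057, terminal growth 0.036, discount at r = 0.169.
D_1 = 11.5024
D_2 = 13.8684
D_3 = 16.7212
D_4 = 20.1607
D_5 = 24.3077
Terminal value at t=5: TV = D_6/(r−g) = 25.1828/(0.169−0.036) = 189.3445
P₀ = 11.5024/(1+0.169)^1 + 13.8684/(1+0.169)^2 + 16.7212/(1+0.169)^3 + 20.1607/(1+0.169)^4 + 24.3077/(1+0.169)^5 + 189.3445/(1+0.169)^5 = 139.1172

$139.12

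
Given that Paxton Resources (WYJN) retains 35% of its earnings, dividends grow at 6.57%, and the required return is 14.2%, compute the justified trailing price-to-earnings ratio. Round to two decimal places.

9.08

Payout ratio b = 1 − 0.35 = 0.65.
Justified trailing P/E = b(1+g)/(r−g) = 0.65×(1+0.0657)/(0.142−0.0657) = 9.0787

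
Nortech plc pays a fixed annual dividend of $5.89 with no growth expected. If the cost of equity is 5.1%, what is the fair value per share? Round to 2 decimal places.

$115.49

Zero-growth DDM (perpetuity): P₀ = D/r = 5.89 / 0.051 = 115.4902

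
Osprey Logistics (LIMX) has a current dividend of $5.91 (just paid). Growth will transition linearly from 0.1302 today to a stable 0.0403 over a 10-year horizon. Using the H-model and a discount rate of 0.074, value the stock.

$261.27

H-model: P₀ = D₀[(1+g_L) + H(g_S−g_L)]/(r−g_L), with H = 10/2 = 5.
P₀ = 5.91 × [(1+0.0403) + 5×(0.1302−0.0403)] / (0.074−0.0403)
   = 5.91 × 1.4898 / 0.0337 = 261.2676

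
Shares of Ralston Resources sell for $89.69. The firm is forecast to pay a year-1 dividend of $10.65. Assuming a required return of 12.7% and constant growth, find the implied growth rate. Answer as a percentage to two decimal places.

0.83%

From P₀ = D₁/(r − g), the implied growth is g = r − D₁/P₀.
g = 0.127 − 10.65/89.69 = 0.127 − 0.11874 = 0.00826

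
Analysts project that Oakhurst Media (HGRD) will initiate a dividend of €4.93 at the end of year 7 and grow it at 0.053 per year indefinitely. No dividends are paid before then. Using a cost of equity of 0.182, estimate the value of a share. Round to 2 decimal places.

€14.01

Deferred-dividend DDM. At t=6 the remaining stream is a growing perpetuity with first payment D_7 = 4.93.
V_6 = D_7/(r−g) = 4.93/(0.182−0.053) = 38.2171
P₀ = V_6/(1+r)^6 = 38.2171/(1+0.182)^6 = 14.0137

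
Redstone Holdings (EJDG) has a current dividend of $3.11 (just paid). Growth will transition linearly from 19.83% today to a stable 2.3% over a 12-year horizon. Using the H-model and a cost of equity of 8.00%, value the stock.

$113.20

H-model: P₀ = D₀[(1+g_L) + H(g_S−g_L)]/(r−g_L), with H = 12/2 = 6.
P₀ = 3.11 × [(1+0.023) + 6×(0.1983−0.023)] / (0.08−0.023)
   = 3.11 × 2.0748 / 0.057 = 113.2040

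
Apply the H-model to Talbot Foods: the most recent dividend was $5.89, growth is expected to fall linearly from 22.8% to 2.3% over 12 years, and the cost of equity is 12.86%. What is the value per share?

H-model: P₀ = D₀[(1+g_L) + H(g_S−g_L)]/(r−g_L), with H = 12/2 = 6.
P₀ = 5.89 × [(1+0.023) + 6×(0.228−0.023)] / (0.1286−0.023)
   = 5.89 × 2.2530 / 0.1056 = 125.6645

$125.66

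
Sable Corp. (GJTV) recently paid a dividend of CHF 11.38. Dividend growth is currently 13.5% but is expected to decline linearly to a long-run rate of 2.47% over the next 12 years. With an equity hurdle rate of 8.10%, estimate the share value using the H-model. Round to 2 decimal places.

CHF 340.89

H-model: P₀ = D₀[(1+g_L) + H(g_S−g_L)]/(r−g_L), with H = 12/2 = 6.
P₀ = 11.38 × [(1+0.0247) + 6×(0.135−0.0247)] / (0.081−0.0247)
   = 11.38 × 1.6865 / 0.0563 = 340.8947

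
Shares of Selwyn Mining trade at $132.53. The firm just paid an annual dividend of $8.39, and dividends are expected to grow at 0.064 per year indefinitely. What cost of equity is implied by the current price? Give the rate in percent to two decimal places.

Rearranging the constant-growth DDM: r = D₁/P₀ + g.
D₁ = 8.39 × (1 + 0.064) = 8.9270.
r = 8.9270 / 132.53 + 0.064 = 0.06736 + 0.064 = 0.13136

13.14%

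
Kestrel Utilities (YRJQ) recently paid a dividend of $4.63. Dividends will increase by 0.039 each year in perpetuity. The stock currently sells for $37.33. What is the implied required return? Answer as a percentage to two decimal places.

16.79%

Rearranging the constant-growth DDM: r = D₁/P₀ + g.
D₁ = 4.63 × (1 + 0.039) = 4.8106.
r = 4.8106 / 37.33 + 0.039 = 0.12887 + 0.039 = 0.16787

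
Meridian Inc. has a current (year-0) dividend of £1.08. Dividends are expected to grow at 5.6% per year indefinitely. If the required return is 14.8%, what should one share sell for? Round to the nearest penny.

£12.40

Gordon growth model: P₀ = D₁/(r − g). D₁ = 1.08 × (1 + 0.056) = 1.1405.
P₀ = 1.1405 / (0.148 − 0.056) = 1.1405 / 0.092 = 12.3965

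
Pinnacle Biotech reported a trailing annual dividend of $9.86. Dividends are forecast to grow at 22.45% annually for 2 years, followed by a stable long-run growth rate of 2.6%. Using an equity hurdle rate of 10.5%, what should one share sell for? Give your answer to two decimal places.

$180.28

Two-stage DDM. Project D₁…D_2 at 0.2245, terminal growth 0.026, discount at r = 0.105.
D_1 = 12.0736
D_2 = 14.7841
Terminal value at t=2: TV = D_3/(r−g) = 15.1685/(0.105−0.026) = 192.0060
P₀ = 12.0736/(1+0.105)^1 + 14.7841/(1+0.105)^2 + 192.0060/(1+0.105)^2 = 180.2841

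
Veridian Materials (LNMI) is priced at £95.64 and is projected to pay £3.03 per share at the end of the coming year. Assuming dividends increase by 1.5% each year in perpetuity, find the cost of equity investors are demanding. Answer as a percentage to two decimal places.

Rearranging the constant-growth DDM: r = D₁/P₀ + g.
r = 3.0300 / 95.64 + 0.015 = 0.03168 + 0.015 = 0.04668

4.67%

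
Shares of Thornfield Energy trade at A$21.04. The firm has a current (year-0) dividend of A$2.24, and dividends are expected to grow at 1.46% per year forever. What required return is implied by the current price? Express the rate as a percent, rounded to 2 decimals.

12.26%

Rearranging the constant-growth DDM: r = D₁/P₀ + g.
D₁ = 2.24 × (1 + 0.0146) = 2.2727.
r = 2.2727 / 21.04 + 0.0146 = 0.10802 + 0.0146 = 0.12262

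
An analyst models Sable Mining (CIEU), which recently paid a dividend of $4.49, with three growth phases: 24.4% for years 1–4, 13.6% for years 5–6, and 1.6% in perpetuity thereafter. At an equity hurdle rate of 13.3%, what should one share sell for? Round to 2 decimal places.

Three-stage DDM. Project D₁…D_6; terminal Gordon value at t=6 with g = 0.016; discount at r = 0.133.
D_1 = 5.5856
D_2 = 6.9484
D_3 = 8.6439
D_4 = 10.7530
D_5 = 12.2154
D_6 = 13.8766
TV_6 = 14.0987/(0.133−0.016) = 120.5015
P₀ = Σ Dₜ/(1+r)ᵗ + TV_6/(1+r)^6 = 92.8797

$92.88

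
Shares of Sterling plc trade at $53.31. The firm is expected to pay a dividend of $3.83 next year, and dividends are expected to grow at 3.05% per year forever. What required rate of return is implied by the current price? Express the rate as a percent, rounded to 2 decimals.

Rearranging the constant-growth DDM: r = D₁/P₀ + g.
r = 3.8300 / 53.31 + 0.0305 = 0.07184 + 0.0305 = 0.10234

10.23%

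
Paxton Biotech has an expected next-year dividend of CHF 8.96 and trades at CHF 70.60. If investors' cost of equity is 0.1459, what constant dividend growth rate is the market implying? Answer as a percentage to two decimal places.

1.90%

From P₀ = D₁/(r − g), the implied growth is g = r − D₁/P₀.
g = 0.1459 − 8.96/70.60 = 0.1459 − 0.12691 = 0.01899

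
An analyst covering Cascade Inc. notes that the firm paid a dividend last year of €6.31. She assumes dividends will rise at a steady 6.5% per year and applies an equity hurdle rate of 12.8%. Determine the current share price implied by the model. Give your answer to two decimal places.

Gordon growth model: P₀ = D₁/(r − g). D₁ = 6.31 × (1 + 0.065) = 6.7201.
P₀ = 6.7201 / (0.128 − 0.065) = 6.7201 / 0.063 = 106.6690

€106.67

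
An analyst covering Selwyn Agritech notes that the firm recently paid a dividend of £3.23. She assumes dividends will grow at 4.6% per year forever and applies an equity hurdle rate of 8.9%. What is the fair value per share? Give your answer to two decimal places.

£78.57

Gordon growth model: P₀ = D₁/(r − g). D₁ = 3.23 × (1 + 0.046) = 3.3786.
P₀ = 3.3786 / (0.089 − 0.046) = 3.3786 / 0.043 = 78.5716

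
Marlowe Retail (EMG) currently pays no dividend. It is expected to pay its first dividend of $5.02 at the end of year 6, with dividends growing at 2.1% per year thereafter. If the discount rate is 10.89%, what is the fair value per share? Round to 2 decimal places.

$34.06

Deferred-dividend DDM. At t=5 the remaining stream is a growing perpetuity with first payment D_6 = 5.02.
V_5 = D_6/(r−g) = 5.02/(0.1089−0.021) = 57.1104
P₀ = V_5/(1+r)^5 = 57.1104/(1+0.1089)^5 = 34.0606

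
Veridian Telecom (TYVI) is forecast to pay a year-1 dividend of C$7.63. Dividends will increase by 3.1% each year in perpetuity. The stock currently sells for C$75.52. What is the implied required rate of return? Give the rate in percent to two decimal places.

Rearranging the constant-growth DDM: r = D₁/P₀ + g.
r = 7.6300 / 75.52 + 0.031 = 0.10103 + 0.031 = 0.13203

13.20%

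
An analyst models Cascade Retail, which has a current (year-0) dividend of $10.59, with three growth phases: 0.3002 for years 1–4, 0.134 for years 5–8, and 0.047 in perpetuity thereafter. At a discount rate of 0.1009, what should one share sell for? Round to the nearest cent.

$604.70

Three-stage DDM. Project D₁…D_8; terminal Gordon value at t=8 with g = 0.047; discount at r = 0.1009.
D_1 = 13.7691
D_2 = 17.9026
D_3 = 23.2770
D_4 = 30.2647
D_5 = 34.3202
D_6 = 38.9191
D_7 = 44.1343
D_8 = 50.0482
TV_8 = 52.4005/(0.1009−0.047) = 972.1801
P₀ = Σ Dₜ/(1+r)ᵗ + TV_8/(1+r)^8 = 604.6979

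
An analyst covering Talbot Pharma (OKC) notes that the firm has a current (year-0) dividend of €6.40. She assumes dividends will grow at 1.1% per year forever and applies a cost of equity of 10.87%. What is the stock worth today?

Gordon growth model: P₀ = D₁/(r − g). D₁ = 6.40 × (1 + 0.011) = 6.4704.
P₀ = 6.4704 / (0.1087 − 0.011) = 6.4704 / 0.0977 = 66.2272

€66.23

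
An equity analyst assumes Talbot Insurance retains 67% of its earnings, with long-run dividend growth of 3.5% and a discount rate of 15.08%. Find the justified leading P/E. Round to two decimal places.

2.85

Payout ratio b = 1 − 0.67 = 0.33.
Justified leading P/E = b/(r−g) = 0.33/(0.1508−0.035) = 2.8497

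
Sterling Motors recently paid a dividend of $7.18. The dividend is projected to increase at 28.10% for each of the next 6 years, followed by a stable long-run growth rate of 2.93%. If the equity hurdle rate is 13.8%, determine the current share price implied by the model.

$204.85

Two-stage DDM. Project D₁…D_6 at 0.281, terminal growth 0.0293, discount at r = 0.138.
D_1 = 9.1976
D_2 = 11.7821
D_3 = 15.0929
D_4 = 19.3340
D_5 = 24.7668
D_6 = 31.7263
Terminal value at t=6: TV = D_7/(r−g) = 32.6559/(0.138−0.0293) = 300.4219
P₀ = 9.1976/(1+0.138)^1 + 11.7821/(1+0.138)^2 + 15.0929/(1+0.138)^3 + 19.3340/(1+0.138)^4 + 24.7668/(1+0.138)^5 + 31.7263/(1+0.138)^6 + 300.4219/(1+0.138)^6 = 204.8506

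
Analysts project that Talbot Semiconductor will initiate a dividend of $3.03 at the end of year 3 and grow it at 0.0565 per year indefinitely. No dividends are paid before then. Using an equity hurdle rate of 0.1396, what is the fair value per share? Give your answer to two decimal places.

Deferred-dividend DDM. At t=2 the remaining stream is a growing perpetuity with first payment D_3 = 3.03.
V_2 = D_3/(r−g) = 3.03/(0.1396−0.0565) = 36.4621
P₀ = V_2/(1+r)^2 = 36.4621/(1+0.1396)^2 = 28.0761

$28.08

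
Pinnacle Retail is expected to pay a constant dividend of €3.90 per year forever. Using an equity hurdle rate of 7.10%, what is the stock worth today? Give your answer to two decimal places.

€54.93

Zero-growth DDM (perpetuity): P₀ = D/r = 3.90 / 0.071 = 54.9296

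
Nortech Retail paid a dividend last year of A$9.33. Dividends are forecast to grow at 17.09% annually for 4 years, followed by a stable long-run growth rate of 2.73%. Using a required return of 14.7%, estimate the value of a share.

A$126.26

Two-stage DDM. Project D₁…D_4 at 0.1709, terminal growth 0.0273, discount at r = 0.147.
D_1 = 10.9245
D_2 = 12.7915
D_3 = 14.9776
D_4 = 17.5372
Terminal value at t=4: TV = D_5/(r−g) = 18.0160/(0.147−0.0273) = 150.5095
P₀ = 10.9245/(1+0.147)^1 + 12.7915/(1+0.147)^2 + 14.9776/(1+0.147)^3 + 17.5372/(1+0.147)^4 + 150.5095/(1+0.147)^4 = 126.2632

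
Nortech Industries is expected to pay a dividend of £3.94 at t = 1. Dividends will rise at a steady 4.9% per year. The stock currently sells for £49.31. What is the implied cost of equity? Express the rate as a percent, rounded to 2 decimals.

Rearranging the constant-growth DDM: r = D₁/P₀ + g.
r = 3.9400 / 49.31 + 0.049 = 0.07990 + 0.049 = 0.12890

12.89%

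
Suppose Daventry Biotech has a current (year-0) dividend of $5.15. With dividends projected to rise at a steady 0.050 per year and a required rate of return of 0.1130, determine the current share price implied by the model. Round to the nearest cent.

$85.83

Gordon growth model: P₀ = D₁/(r − g). D₁ = 5.15 × (1 + 0.05) = 5.4075.
P₀ = 5.4075 / (0.113 − 0.05) = 5.4075 / 0.063 = 85.8333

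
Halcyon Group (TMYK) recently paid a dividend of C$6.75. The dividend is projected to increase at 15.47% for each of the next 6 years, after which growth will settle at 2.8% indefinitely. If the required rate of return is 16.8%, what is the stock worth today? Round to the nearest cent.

Two-stage DDM. Project D₁…D_6 at 0.1547, terminal growth 0.028, discount at r = 0.168.
D_1 = 7.7942
D_2 = 9.0000
D_3 = 10.3923
D_4 = 12.0000
D_5 = 13.8564
D_6 = 16.0000
Terminal value at t=6: TV = D_7/(r−g) = 16.4480/(0.168−0.028) = 117.4854
P₀ = 7.7942/(1+0.168)^1 + 9.0000/(1+0.168)^2 + 10.3923/(1+0.168)^3 + 12.0000/(1+0.168)^4 + 13.8564/(1+0.168)^5 + 16.0000/(1+0.168)^6 + 117.4854/(1+0.168)^6 = 85.1891

C$85.19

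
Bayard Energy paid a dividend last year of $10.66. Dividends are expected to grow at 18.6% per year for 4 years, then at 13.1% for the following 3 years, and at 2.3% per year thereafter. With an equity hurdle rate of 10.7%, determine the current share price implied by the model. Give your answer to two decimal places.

$277.21

Three-stage DDM. Project D₁…D_7; terminal Gordon value at t=7 with g = 0.023; discount at r = 0.107.
D_1 = 12.6428
D_2 = 14.9943
D_3 = 17.7833
D_4 = 21.0909
D_5 = 23.8539
D_6 = 26.9787
D_7 = 30.5129
TV_7 = 31.2147/(0.107−0.023) = 371.6038
P₀ = Σ Dₜ/(1+r)ᵗ + TV_7/(1+r)^7 = 277.2061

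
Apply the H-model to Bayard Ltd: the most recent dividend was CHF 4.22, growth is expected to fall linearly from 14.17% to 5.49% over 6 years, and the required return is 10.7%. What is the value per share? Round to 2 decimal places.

H-model: P₀ = D₀[(1+g_L) + H(g_S−g_L)]/(r−g_L), with H = 6/2 = 3.
P₀ = 4.22 × [(1+0.0549) + 3×(0.1417−0.0549)] / (0.107−0.0549)
   = 4.22 × 1.3153 / 0.0521 = 106.5368

CHF 106.54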